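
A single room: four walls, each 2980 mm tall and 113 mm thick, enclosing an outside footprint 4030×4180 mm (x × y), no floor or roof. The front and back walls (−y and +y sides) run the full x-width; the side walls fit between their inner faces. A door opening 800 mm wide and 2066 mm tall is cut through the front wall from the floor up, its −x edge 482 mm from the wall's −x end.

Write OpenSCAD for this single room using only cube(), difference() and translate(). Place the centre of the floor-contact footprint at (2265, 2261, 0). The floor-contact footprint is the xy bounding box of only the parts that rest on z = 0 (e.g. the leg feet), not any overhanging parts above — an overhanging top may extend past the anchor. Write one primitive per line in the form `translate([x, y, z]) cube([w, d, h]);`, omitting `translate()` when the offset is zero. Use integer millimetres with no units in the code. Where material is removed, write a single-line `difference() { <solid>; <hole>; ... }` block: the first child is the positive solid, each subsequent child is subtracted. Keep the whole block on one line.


difference() { translate([250, 171, 0]) cube([4030, 113, 2980]); translate([732, 171, 0]) cube([800, 113, 2066]); }
translate([250, 4238, 0]) cube([4030, 113, 2980]);
translate([250, 284, 0]) cube([113, 3954, 2980]);
translate([4167, 284, 0]) cube([113, 3954, 2980]);


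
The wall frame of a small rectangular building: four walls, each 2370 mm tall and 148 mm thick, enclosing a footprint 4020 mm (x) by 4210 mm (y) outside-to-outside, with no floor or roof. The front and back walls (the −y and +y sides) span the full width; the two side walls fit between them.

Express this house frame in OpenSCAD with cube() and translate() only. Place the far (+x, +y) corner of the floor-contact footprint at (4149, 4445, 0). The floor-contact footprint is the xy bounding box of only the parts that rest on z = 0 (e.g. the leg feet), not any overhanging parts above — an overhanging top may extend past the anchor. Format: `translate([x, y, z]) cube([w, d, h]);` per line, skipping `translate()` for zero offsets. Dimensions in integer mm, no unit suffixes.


translate([129, 235, 0]) cube([4020, 148, 2370]);
translate([129, 4297, 0]) cube([4020, 148, 2370]);
translate([129, 383, 0]) cube([148, 3914, 2370]);
translate([4001, 383, 0]) cube([148, 3914, 2370]);


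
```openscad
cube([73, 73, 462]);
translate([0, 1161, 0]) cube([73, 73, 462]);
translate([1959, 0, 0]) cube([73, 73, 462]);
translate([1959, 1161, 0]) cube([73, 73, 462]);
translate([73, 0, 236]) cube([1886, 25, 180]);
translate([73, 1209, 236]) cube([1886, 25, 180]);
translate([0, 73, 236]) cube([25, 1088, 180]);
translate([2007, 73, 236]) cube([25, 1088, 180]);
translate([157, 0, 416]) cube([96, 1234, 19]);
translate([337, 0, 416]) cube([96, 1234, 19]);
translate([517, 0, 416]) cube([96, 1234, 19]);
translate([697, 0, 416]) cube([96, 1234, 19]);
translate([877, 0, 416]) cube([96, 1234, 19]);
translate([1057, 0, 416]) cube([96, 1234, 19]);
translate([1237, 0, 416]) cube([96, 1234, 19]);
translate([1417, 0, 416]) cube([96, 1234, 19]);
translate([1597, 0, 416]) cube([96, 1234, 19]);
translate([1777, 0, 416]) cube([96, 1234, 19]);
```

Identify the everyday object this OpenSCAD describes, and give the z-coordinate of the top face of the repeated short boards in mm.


A bed frame. The slat-top height is 435 mm.

Four posts, four rails, and a row of slats — a bed frame. Slats sit on the rails at z = 236 + 180 = 416; with slat thickness 19, the top is 435 mm.


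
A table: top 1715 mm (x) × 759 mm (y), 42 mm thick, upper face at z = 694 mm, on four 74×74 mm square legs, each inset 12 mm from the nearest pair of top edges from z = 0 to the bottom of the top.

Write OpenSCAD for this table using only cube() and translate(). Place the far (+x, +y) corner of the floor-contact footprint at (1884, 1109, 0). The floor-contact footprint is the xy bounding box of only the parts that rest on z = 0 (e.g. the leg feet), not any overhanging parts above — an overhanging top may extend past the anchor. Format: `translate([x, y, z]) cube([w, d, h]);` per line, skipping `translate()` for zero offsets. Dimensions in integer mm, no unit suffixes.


translate([181, 362, 652]) cube([1715, 759, 42]);
translate([193, 374, 0]) cube([74, 74, 652]);
translate([1810, 374, 0]) cube([74, 74, 652]);
translate([193, 1035, 0]) cube([74, 74, 652]);
translate([1810, 1035, 0]) cube([74, 74, 652]);


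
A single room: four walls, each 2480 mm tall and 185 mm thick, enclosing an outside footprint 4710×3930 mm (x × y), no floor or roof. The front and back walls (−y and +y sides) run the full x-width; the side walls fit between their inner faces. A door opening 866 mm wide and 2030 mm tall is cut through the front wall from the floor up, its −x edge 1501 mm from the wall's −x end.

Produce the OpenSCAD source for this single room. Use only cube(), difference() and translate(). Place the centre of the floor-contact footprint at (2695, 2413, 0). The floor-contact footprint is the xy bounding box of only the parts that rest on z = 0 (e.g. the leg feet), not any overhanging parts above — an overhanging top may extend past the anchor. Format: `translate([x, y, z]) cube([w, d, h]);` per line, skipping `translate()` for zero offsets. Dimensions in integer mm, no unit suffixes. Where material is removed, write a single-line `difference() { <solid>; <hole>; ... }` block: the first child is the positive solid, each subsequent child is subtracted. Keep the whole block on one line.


difference() { translate([340, 448, 0]) cube([4710, 185, 2480]); translate([1841, 448, 0]) cube([866, 185, 2030]); }
translate([340, 4193, 0]) cube([4710, 185, 2480]);
translate([340, 633, 0]) cube([185, 3560, 2480]);
translate([4865, 633, 0]) cube([185, 3560, 2480]);


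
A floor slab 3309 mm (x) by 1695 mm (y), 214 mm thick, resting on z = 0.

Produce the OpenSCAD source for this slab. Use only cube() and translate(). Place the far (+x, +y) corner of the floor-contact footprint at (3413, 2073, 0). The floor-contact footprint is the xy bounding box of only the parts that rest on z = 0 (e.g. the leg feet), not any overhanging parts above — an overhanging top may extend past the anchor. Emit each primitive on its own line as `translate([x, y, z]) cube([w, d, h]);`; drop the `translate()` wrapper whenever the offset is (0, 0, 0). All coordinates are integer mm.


translate([104, 378, 0]) cube([3309, 1695, 214]);


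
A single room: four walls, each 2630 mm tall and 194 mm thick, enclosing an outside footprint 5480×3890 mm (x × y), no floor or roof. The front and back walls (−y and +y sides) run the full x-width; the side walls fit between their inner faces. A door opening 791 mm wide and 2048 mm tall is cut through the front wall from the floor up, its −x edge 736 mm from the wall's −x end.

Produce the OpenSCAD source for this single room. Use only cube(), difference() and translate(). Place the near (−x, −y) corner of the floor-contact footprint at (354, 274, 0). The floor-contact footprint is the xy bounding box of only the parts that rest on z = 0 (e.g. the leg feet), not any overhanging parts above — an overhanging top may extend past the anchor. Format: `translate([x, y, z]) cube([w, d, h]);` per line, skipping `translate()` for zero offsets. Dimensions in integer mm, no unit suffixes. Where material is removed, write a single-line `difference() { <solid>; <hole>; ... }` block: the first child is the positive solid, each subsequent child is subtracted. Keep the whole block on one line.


difference() { translate([354, 274, 0]) cube([5480, 194, 2630]); translate([1090, 274, 0]) cube([791, 194, 2048]); }
translate([354, 3970, 0]) cube([5480, 194, 2630]);
translate([354, 468, 0]) cube([194, 3502, 2630]);
translate([5640, 468, 0]) cube([194, 3502, 2630]);


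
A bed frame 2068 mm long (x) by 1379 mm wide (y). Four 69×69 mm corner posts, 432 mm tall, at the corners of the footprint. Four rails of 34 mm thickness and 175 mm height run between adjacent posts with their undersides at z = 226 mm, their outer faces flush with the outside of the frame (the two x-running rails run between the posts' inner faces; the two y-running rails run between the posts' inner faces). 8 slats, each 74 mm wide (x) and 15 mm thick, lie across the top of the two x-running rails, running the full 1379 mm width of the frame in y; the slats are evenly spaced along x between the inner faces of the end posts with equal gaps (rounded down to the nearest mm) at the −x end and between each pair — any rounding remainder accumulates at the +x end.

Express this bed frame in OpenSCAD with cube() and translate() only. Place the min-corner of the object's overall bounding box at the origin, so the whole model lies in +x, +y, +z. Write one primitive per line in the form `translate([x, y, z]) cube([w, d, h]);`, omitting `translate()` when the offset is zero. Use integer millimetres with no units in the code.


cube([69, 69, 432]);
translate([0, 1310, 0]) cube([69, 69, 432]);
translate([1999, 0, 0]) cube([69, 69, 432]);
translate([1999, 1310, 0]) cube([69, 69, 432]);
translate([69, 0, 226]) cube([1930, 34, 175]);
translate([69, 1345, 226]) cube([1930, 34, 175]);
translate([0, 69, 226]) cube([34, 1241, 175]);
translate([2034, 69, 226]) cube([34, 1241, 175]);
translate([217, 0, 401]) cube([74, 1379, 15]);
translate([439, 0, 401]) cube([74, 1379, 15]);
translate([661, 0, 401]) cube([74, 1379, 15]);
translate([883, 0, 401]) cube([74, 1379, 15]);
translate([1105, 0, 401]) cube([74, 1379, 15]);
translate([1327, 0, 401]) cube([74, 1379, 15]);
translate([1549, 0, 401]) cube([74, 1379, 15]);
translate([1771, 0, 401]) cube([74, 1379, 15]);


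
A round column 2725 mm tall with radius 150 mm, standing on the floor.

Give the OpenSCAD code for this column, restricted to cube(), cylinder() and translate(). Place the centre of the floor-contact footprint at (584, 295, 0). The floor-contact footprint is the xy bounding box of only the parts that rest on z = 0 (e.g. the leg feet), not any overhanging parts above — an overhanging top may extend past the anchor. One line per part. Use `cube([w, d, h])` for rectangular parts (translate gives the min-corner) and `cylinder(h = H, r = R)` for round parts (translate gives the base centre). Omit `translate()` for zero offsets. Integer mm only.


translate([584, 295, 0]) cylinder(h = 2725, r = 150);


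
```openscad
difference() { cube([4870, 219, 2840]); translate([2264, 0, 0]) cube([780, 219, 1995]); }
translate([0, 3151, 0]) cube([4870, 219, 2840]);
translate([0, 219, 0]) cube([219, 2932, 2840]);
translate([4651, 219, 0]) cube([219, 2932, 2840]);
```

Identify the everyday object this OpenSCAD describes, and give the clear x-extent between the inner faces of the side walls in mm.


A single room. The interior width is 4432 mm.

Four walls enclosing a rectangle with a door in the front wall — a room. Outside width 4870 minus two 219 mm walls gives 4432 mm.


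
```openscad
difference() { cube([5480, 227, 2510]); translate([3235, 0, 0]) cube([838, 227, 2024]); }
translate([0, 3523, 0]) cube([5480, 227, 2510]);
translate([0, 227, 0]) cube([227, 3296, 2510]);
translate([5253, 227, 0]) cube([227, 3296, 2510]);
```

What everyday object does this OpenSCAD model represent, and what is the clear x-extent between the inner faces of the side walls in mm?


A single room. The interior width is 5026 mm.

Four walls enclosing a rectangle with a door in the front wall — a room. Outside width 5480 minus two 227 mm walls gives 5026 mm.


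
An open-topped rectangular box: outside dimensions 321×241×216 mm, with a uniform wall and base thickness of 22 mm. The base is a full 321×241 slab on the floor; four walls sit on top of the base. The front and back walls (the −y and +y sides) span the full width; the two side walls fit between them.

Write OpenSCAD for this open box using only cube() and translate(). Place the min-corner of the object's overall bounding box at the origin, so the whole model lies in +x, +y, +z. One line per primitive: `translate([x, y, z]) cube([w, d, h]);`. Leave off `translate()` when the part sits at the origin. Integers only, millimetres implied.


cube([321, 241, 22]);
translate([0, 0, 22]) cube([321, 22, 194]);
translate([0, 219, 22]) cube([321, 22, 194]);
translate([0, 22, 22]) cube([22, 197, 194]);
translate([299, 22, 22]) cube([22, 197, 194]);


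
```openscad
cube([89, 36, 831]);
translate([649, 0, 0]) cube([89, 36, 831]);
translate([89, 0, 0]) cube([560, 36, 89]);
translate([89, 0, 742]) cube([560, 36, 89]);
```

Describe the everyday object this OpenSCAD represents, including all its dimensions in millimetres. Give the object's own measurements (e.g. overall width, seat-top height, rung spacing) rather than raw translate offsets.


A rectangular picture frame lying in the x–z plane (depth along y). The opening is 560 mm wide (x) by 653 mm tall (z), surrounded by a border 89 mm wide on all four sides. The frame is 36 mm deep and is made of two full-height vertical stiles with two horizontal rails fitted between them.


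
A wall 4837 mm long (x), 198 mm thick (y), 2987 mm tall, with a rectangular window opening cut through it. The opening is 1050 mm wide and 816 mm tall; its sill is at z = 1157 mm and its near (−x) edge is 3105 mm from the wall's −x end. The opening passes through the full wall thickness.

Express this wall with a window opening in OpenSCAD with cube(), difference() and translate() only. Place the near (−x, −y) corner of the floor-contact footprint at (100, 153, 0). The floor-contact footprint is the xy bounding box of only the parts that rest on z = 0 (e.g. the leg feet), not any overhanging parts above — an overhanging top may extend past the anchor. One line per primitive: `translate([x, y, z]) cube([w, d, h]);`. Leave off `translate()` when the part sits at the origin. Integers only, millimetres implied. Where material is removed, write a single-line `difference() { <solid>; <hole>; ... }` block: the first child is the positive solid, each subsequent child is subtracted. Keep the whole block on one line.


difference() { translate([100, 153, 0]) cube([4837, 198, 2987]); translate([3205, 153, 1157]) cube([1050, 198, 816]); }


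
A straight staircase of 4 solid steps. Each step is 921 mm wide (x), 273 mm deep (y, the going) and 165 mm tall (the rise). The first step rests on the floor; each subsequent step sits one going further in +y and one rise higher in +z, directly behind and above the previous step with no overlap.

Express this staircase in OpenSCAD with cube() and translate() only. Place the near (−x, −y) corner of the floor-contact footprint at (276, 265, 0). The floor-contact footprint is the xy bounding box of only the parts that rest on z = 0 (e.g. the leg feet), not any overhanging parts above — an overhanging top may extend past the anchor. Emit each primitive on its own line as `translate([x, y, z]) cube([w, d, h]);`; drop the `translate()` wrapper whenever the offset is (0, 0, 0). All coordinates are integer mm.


translate([276, 265, 0]) cube([921, 273, 165]);
translate([276, 538, 165]) cube([921, 273, 165]);
translate([276, 811, 330]) cube([921, 273, 165]);
translate([276, 1084, 495]) cube([921, 273, 165]);


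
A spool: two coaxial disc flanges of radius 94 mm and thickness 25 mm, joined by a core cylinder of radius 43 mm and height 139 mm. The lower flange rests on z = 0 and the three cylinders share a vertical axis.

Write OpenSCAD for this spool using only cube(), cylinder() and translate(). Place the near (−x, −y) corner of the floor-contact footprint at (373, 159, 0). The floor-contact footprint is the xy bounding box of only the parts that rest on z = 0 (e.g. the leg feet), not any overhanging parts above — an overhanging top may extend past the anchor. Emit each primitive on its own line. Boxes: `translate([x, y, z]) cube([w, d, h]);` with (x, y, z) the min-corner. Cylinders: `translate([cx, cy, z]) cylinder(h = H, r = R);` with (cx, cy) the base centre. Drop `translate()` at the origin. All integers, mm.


translate([467, 253, 0]) cylinder(h = 25, r = 94);
translate([467, 253, 25]) cylinder(h = 139, r = 43);
translate([467, 253, 164]) cylinder(h = 25, r = 94);


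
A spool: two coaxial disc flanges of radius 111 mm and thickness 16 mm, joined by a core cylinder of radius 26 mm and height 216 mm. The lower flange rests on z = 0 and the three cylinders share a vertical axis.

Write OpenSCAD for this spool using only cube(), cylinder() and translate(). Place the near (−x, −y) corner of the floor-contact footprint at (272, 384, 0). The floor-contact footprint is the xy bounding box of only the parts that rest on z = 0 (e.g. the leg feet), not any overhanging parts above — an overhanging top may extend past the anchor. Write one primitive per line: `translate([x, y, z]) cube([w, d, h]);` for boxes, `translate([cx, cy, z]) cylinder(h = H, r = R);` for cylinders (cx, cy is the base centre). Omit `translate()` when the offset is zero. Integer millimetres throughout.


translate([383, 495, 0]) cylinder(h = 16, r = 111);
translate([383, 495, 16]) cylinder(h = 216, r = 26);
translate([383, 495, 232]) cylinder(h = 16, r = 111);


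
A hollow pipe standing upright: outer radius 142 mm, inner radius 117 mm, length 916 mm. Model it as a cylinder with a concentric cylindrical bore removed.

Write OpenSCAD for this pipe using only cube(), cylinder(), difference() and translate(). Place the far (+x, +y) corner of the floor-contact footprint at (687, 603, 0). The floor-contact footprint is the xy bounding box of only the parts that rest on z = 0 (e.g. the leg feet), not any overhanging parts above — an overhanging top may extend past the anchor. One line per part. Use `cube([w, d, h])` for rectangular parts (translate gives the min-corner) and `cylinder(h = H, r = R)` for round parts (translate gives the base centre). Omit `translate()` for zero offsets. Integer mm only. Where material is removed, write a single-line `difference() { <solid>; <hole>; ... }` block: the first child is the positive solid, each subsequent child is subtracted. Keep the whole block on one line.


difference() { translate([545, 461, 0]) cylinder(h = 916, r = 142); translate([545, 461, 0]) cylinder(h = 916, r = 117); }


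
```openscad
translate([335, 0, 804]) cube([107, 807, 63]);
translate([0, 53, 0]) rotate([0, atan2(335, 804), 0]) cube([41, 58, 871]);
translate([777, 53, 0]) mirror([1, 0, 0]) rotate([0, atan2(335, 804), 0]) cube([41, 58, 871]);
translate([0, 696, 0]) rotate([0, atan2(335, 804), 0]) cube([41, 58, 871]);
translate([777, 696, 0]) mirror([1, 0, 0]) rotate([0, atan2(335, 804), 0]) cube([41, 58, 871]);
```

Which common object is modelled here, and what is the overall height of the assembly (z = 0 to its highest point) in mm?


A sawhorse. The overall height is 867 mm.

A beam across two mirrored pairs of raked legs — a sawhorse. The beam's underside is at z = 804 (matching the legs' vertical rise in atan2(335, 804)) and the beam is 63 mm tall, so its top is at 804 + 63 = 867 mm. The raked legs top out at the beam's underside, so that is the highest point.


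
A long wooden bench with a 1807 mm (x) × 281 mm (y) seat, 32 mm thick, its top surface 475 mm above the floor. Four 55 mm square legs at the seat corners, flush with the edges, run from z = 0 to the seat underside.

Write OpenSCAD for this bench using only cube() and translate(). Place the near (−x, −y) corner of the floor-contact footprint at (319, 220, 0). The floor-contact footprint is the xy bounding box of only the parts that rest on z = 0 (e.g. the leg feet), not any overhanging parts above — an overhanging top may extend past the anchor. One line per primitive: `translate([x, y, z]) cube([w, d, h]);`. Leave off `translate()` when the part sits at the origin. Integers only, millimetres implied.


// leg_h = 475 − 32 = 443
translate([319, 220, 443]) cube([1807, 281, 32]);
translate([319, 220, 0]) cube([55, 55, 443]);
translate([319, 446, 0]) cube([55, 55, 443]);
translate([2071, 220, 0]) cube([55, 55, 443]);
translate([2071, 446, 0]) cube([55, 55, 443]);


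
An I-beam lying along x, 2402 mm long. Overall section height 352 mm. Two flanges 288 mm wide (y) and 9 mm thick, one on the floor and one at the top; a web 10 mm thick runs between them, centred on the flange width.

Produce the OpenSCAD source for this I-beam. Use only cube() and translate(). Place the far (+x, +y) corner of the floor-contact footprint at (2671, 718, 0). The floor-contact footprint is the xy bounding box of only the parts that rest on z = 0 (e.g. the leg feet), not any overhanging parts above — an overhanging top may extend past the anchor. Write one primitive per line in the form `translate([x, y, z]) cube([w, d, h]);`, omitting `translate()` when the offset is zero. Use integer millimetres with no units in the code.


translate([269, 430, 0]) cube([2402, 288, 9]);
translate([269, 569, 9]) cube([2402, 10, 334]);
translate([269, 430, 343]) cube([2402, 288, 9]);


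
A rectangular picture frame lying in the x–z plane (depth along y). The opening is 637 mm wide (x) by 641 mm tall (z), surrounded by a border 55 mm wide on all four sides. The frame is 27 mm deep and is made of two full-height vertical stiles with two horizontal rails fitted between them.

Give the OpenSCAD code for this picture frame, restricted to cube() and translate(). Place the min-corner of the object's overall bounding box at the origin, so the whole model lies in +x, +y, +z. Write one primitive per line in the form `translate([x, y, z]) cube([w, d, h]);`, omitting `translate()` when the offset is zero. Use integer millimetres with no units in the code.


cube([55, 27, 751]);
translate([692, 0, 0]) cube([55, 27, 751]);
translate([55, 0, 0]) cube([637, 27, 55]);
translate([55, 0, 696]) cube([637, 27, 55]);


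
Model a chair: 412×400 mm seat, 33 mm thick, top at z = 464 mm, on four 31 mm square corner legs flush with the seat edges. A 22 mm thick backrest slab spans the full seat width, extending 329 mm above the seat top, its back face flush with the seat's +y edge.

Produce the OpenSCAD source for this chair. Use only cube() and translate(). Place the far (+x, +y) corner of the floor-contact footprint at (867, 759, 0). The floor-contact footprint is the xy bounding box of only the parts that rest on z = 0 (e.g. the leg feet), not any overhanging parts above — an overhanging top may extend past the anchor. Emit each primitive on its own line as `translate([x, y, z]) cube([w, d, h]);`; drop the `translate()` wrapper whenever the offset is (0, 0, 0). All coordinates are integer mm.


translate([455, 359, 431]) cube([412, 400, 33]);
translate([455, 359, 0]) cube([31, 31, 431]);
translate([836, 359, 0]) cube([31, 31, 431]);
translate([455, 728, 0]) cube([31, 31, 431]);
translate([836, 728, 0]) cube([31, 31, 431]);
translate([455, 737, 464]) cube([412, 22, 329]);


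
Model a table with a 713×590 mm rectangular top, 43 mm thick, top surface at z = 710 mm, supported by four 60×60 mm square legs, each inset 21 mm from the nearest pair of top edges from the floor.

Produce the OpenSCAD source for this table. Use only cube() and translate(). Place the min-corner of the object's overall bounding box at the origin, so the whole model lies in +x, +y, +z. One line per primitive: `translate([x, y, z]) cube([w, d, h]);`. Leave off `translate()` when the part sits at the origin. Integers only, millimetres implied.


translate([0, 0, 667]) cube([713, 590, 43]);
translate([21, 21, 0]) cube([60, 60, 667]);
translate([632, 21, 0]) cube([60, 60, 667]);
translate([21, 509, 0]) cube([60, 60, 667]);
translate([632, 509, 0]) cube([60, 60, 667]);


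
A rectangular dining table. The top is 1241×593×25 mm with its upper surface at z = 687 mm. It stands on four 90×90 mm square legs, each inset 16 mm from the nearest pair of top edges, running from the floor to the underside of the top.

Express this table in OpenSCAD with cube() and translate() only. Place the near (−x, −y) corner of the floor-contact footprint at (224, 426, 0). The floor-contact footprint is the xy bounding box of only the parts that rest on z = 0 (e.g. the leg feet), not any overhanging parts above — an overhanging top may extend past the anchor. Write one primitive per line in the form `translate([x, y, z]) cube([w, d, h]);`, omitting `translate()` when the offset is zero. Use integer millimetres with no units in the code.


translate([208, 410, 662]) cube([1241, 593, 25]);
translate([224, 426, 0]) cube([90, 90, 662]);
translate([1343, 426, 0]) cube([90, 90, 662]);
translate([224, 897, 0]) cube([90, 90, 662]);
translate([1343, 897, 0]) cube([90, 90, 662]);


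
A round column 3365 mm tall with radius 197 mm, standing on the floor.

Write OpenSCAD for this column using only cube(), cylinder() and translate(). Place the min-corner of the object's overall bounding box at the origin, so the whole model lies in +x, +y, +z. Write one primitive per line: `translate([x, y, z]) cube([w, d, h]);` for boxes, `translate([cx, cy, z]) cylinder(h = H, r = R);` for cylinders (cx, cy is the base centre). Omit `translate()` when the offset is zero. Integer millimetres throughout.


translate([197, 197, 0]) cylinder(h = 3365, r = 197);


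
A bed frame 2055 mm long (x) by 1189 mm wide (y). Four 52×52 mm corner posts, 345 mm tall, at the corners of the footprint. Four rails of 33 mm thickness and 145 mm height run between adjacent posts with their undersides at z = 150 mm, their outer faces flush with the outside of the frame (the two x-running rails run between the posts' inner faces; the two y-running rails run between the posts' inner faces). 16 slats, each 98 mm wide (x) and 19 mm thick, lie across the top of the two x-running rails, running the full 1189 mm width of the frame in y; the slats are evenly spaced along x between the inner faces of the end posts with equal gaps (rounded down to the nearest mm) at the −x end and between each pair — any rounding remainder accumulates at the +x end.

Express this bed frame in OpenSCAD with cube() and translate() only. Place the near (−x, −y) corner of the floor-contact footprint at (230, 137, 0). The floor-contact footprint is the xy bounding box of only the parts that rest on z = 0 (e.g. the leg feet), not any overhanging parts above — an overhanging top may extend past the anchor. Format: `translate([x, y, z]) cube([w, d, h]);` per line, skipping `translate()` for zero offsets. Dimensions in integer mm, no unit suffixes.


translate([230, 137, 0]) cube([52, 52, 345]);
translate([230, 1274, 0]) cube([52, 52, 345]);
translate([2233, 137, 0]) cube([52, 52, 345]);
translate([2233, 1274, 0]) cube([52, 52, 345]);
translate([282, 137, 150]) cube([1951, 33, 145]);
translate([282, 1293, 150]) cube([1951, 33, 145]);
translate([230, 189, 150]) cube([33, 1085, 145]);
translate([2252, 189, 150]) cube([33, 1085, 145]);
translate([304, 137, 295]) cube([98, 1189, 19]);
translate([424, 137, 295]) cube([98, 1189, 19]);
translate([544, 137, 295]) cube([98, 1189, 19]);
translate([664, 137, 295]) cube([98, 1189, 19]);
translate([784, 137, 295]) cube([98, 1189, 19]);
translate([904, 137, 295]) cube([98, 1189, 19]);
translate([1024, 137, 295]) cube([98, 1189, 19]);
translate([1144, 137, 295]) cube([98, 1189, 19]);
translate([1264, 137, 295]) cube([98, 1189, 19]);
translate([1384, 137, 295]) cube([98, 1189, 19]);
translate([1504, 137, 295]) cube([98, 1189, 19]);
translate([1624, 137, 295]) cube([98, 1189, 19]);
translate([1744, 137, 295]) cube([98, 1189, 19]);
translate([1864, 137, 295]) cube([98, 1189, 19]);
translate([1984, 137, 295]) cube([98, 1189, 19]);
translate([2104, 137, 295]) cube([98, 1189, 19]);


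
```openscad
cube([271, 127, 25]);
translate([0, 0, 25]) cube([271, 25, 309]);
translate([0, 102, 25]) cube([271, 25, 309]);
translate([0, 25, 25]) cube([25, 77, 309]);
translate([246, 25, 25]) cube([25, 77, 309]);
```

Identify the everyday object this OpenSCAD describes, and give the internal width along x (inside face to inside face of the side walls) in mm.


An open box. The internal width is 221 mm.

A 271×127 base slab with four walls standing on it — an open box. The base is 271 mm wide and the walls are 25 mm thick, so the internal width is 271 − 2 × 25 = 221 mm.


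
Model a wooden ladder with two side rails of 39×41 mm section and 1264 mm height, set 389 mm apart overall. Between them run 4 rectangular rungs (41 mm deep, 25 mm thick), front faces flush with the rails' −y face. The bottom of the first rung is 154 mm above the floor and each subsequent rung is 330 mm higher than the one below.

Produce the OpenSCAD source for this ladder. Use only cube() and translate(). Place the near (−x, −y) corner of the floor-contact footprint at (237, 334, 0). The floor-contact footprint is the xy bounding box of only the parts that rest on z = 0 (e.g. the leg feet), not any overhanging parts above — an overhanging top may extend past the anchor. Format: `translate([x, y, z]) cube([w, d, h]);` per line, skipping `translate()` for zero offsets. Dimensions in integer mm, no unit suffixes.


translate([237, 334, 0]) cube([39, 41, 1264]);
translate([587, 334, 0]) cube([39, 41, 1264]);
translate([276, 334, 154]) cube([311, 41, 25]);
translate([276, 334, 484]) cube([311, 41, 25]);
translate([276, 334, 814]) cube([311, 41, 25]);
translate([276, 334, 1144]) cube([311, 41, 25]);


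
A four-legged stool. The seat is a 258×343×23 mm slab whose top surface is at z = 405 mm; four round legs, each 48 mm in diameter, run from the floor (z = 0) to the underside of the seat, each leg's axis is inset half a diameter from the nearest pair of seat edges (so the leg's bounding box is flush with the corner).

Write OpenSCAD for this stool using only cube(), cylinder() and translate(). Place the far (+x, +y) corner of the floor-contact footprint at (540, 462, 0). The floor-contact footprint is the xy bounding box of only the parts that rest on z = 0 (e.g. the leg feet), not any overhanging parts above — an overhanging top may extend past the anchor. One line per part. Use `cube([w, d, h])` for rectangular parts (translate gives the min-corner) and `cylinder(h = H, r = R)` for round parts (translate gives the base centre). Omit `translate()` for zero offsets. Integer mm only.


// leg_h = 405 - 23 = 382
translate([282, 119, 382]) cube([258, 343, 23]);
translate([306, 143, 0]) cylinder(h = 382, r = 24);
translate([516, 143, 0]) cylinder(h = 382, r = 24);
translate([306, 438, 0]) cylinder(h = 382, r = 24);
translate([516, 438, 0]) cylinder(h = 382, r = 24);


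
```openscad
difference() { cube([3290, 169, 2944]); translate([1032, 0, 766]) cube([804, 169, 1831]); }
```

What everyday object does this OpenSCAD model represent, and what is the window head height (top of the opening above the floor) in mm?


A wall with a window opening. The window head height is 2597 mm.

A wall with a rectangular opening subtracted — a window. Sill at z = 766, opening 1831 mm tall, so the head is at 766 + 1831 = 2597 mm.


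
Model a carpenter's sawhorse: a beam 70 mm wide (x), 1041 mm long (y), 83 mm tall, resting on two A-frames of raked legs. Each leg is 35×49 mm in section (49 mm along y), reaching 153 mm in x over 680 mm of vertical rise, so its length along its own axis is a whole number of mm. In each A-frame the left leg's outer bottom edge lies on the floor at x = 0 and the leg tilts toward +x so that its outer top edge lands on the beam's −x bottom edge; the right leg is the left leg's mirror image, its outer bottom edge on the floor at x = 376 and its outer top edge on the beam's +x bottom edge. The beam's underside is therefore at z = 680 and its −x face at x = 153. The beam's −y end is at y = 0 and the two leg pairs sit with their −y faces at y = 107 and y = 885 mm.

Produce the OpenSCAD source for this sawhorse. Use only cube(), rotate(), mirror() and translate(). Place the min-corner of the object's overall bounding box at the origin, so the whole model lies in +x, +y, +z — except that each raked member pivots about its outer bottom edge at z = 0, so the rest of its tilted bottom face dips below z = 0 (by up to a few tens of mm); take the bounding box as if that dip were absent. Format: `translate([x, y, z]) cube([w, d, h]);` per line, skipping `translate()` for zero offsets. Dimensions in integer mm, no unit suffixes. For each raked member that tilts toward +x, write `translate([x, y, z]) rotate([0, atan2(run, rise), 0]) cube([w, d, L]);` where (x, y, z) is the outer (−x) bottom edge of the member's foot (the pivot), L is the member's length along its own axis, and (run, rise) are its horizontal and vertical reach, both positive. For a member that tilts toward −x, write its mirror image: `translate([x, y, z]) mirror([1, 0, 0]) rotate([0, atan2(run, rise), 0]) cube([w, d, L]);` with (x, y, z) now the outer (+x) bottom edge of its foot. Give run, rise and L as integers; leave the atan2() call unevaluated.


translate([153, 0, 680]) cube([70, 1041, 83]);
translate([0, 107, 0]) rotate([0, atan2(153, 680), 0]) cube([35, 49, 697]);
translate([376, 107, 0]) mirror([1, 0, 0]) rotate([0, atan2(153, 680), 0]) cube([35, 49, 697]);
translate([0, 885, 0]) rotate([0, atan2(153, 680), 0]) cube([35, 49, 697]);
translate([376, 885, 0]) mirror([1, 0, 0]) rotate([0, atan2(153, 680), 0]) cube([35, 49, 697]);


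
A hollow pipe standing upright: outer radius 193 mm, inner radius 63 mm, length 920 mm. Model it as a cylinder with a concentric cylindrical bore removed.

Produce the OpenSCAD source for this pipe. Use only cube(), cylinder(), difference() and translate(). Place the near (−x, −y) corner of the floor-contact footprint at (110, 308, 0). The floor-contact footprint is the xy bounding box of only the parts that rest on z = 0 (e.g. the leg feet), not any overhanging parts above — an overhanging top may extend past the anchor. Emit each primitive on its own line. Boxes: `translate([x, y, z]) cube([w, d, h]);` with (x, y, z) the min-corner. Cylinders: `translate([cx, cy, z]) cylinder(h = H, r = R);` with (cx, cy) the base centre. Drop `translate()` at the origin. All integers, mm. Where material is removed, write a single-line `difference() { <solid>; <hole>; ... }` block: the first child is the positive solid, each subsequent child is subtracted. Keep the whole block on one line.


difference() { translate([303, 501, 0]) cylinder(h = 920, r = 193); translate([303, 501, 0]) cylinder(h = 920, r = 63); }


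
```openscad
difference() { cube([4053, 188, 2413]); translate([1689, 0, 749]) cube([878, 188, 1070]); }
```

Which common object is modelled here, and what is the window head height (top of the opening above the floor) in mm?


A wall with a window opening. The window head height is 1819 mm.

A wall with a rectangular opening subtracted — a window. Sill at z = 749, opening 1070 mm tall, so the head is at 749 + 1070 = 1819 mm.


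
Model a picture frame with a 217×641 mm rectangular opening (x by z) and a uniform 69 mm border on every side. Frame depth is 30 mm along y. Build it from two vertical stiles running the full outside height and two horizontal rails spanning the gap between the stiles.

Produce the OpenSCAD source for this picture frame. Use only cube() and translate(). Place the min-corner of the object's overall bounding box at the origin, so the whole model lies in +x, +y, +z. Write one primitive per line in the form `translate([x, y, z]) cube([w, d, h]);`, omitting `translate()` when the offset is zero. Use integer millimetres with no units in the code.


cube([69, 30, 779]);
translate([286, 0, 0]) cube([69, 30, 779]);
translate([69, 0, 0]) cube([217, 30, 69]);
translate([69, 0, 710]) cube([217, 30, 69]);


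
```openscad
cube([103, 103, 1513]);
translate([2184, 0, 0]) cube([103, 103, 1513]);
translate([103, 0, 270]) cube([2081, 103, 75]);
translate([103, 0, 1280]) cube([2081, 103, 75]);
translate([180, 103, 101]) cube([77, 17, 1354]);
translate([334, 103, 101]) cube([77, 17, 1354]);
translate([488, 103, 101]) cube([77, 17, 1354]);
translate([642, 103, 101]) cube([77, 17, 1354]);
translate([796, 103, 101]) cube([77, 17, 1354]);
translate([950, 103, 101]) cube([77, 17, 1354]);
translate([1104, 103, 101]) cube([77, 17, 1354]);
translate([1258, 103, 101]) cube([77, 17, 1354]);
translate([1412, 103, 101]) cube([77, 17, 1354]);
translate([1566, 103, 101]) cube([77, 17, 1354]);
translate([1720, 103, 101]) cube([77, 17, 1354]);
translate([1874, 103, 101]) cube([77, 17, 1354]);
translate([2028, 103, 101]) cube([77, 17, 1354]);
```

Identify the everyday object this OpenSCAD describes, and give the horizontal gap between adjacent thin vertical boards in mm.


A fence section. The picket gap is 77 mm.

Two posts, two rails, 13 pickets — a fence section. Span 2081 mm holds 13 pickets of 77 mm with 14 equal gaps: ⌊(2081 − 13·77) / 14⌋ = 77 mm.


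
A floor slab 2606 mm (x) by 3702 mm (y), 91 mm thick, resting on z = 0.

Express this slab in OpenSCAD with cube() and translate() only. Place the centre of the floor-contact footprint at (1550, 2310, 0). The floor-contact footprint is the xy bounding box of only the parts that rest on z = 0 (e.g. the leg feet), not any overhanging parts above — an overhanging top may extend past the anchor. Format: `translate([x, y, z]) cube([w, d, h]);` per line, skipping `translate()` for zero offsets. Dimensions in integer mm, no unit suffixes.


translate([247, 459, 0]) cube([2606, 3702, 91]);


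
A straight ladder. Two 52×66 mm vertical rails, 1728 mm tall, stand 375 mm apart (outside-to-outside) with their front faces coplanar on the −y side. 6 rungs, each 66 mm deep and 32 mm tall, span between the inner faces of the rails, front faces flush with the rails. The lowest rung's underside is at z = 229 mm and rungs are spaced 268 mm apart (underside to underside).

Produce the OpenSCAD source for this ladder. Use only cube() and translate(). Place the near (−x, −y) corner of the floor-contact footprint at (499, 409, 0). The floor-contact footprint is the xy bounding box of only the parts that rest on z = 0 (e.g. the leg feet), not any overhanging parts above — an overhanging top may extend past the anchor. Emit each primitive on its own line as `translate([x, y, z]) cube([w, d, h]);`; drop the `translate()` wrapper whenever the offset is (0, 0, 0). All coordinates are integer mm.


translate([499, 409, 0]) cube([52, 66, 1728]);
translate([822, 409, 0]) cube([52, 66, 1728]);
translate([551, 409, 229]) cube([271, 66, 32]);
translate([551, 409, 497]) cube([271, 66, 32]);
translate([551, 409, 765]) cube([271, 66, 32]);
translate([551, 409, 1033]) cube([271, 66, 32]);
translate([551, 409, 1301]) cube([271, 66, 32]);
translate([551, 409, 1569]) cube([271, 66, 32]);


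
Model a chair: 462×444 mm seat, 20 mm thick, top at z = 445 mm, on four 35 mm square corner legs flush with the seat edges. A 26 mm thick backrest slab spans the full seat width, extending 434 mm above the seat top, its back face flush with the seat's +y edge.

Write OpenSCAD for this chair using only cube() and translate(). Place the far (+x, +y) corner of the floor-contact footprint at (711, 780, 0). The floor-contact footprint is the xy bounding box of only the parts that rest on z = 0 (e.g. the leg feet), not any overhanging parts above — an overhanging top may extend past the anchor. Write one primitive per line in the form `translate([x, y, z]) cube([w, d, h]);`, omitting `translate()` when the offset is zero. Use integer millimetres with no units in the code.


translate([249, 336, 425]) cube([462, 444, 20]);
translate([249, 336, 0]) cube([35, 35, 425]);
translate([676, 336, 0]) cube([35, 35, 425]);
translate([249, 745, 0]) cube([35, 35, 425]);
translate([676, 745, 0]) cube([35, 35, 425]);
translate([249, 754, 445]) cube([462, 26, 434]);


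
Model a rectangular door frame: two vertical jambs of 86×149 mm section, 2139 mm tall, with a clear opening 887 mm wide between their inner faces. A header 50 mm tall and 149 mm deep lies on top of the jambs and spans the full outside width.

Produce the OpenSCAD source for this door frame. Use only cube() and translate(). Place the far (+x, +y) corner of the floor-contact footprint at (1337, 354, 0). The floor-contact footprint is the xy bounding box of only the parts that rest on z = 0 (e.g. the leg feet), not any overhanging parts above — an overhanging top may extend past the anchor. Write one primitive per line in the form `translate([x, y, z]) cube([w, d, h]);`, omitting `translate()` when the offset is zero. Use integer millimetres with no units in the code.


translate([278, 205, 0]) cube([86, 149, 2139]);
translate([1251, 205, 0]) cube([86, 149, 2139]);
translate([278, 205, 2139]) cube([1059, 149, 50]);
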